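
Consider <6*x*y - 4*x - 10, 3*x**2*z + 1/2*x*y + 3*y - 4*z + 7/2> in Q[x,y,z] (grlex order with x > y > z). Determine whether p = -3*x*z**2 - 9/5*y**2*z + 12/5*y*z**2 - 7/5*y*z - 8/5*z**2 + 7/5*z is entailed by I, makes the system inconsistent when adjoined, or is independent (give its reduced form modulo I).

-3*x*z**2 - 9/5*y**2*z + 12/5*y*z**2 - 7/5*y*z - 8/5*z**2 + 7/5*z lies in I (it reduces to 0).

First compute the reduced Gröbner basis of I by Buchberger's algorithm.
f_1 = 6*x*y - 4*x - 10, LT = x*y.
f_2 = 3*x**2*z + 1/2*x*y + 3*y - 4*z + 7/2, LT = x**2*z.

S(f_1,f_2): lcm = x**2*y*z. S = -2/3*x**2*z - 1/6*x*y**2 - 5/3*x*z - y**2 + 4/3*y*z - 7/6*y.
  leading term x**2*z: subtract (-2/9)·f_2 from -2/3*x**2*z - 1/6*x*y**2 - 5/3*x*z - y**2 + 4/3*y*z - 7/6*y → -1/6*x*y**2 + 1/9*x*y - 5/3*x*z - y**2 + 4/3*y*z - 1/2*y - 8/9*z + 7/9
  leading term x*y**2: subtract (-1/36*y)·f_1 from -1/6*x*y**2 + 1/9*x*y - 5/3*x*z - y**2 + 4/3*y*z - 1/2*y - 8/9*z + 7/9 → -5/3*x*z - y**2 + 4/3*y*z - 7/9*y - 8/9*z + 7/9
  leading term x*z: no divisor's leading term divides it; move -5/3*x*z to the remainder.
  leading term y**2: no divisor's leading term divides it; move -y**2 to the remainder.
  leading term y*z: no divisor's leading term divides it; move 4/3*y*z to the remainder.
  leading term y: no divisor's leading term divides it; move -7/9*y to the remainder.
  leading term z: no divisor's leading term divides it; move -8/9*z to the remainder.
  leading term 1: no divisor's leading term divides it; move 7/9 to the remainder.
  remainder -5/3*x*z - y**2 + 4/3*y*z - 7/9*y - 8/9*z + 7/9 ≠ 0; add h_3 = -5/3*x*z - y**2 + 4/3*y*z - 7/9*y - 8/9*z + 7/9 to the basis.

S(f_1,h_3): lcm = x*y*z. S = -3/5*y**3 + 4/5*y**2*z - 2/3*x*z - 7/15*y**2 - 8/15*y*z + 7/15*y - 5/3*z.
  leading term y**3: no divisor's leading term divides it; move -3/5*y**3 to the remainder.
  leading term y**2*z: no divisor's leading term divides it; move 4/5*y**2*z to the remainder.
  leading term x*z: subtract (2/5)·h_3 from -2/3*x*z - 7/15*y**2 - 8/15*y*z + 7/15*y - 5/3*z → -1/15*y**2 - 16/15*y*z + 7/9*y - 59/45*z - 14/45
  leading term y**2: no divisor's leading term divides it; move -1/15*y**2 to the remainder.
  leading term y*z: no divisor's leading term divides it; move -16/15*y*z to the remainder.
  leading term y: no divisor's leading term divides it; move 7/9*y to the remainder.
  leading term z: no divisor's leading term divides it; move -59/45*z to the remainder.
  leading term 1: no divisor's leading term divides it; move -14/45 to the remainder.
  remainder -3/5*y**3 + 4/5*y**2*z - 1/15*y**2 - 16/15*y*z + 7/9*y - 59/45*z - 14/45 ≠ 0; add h_4 = -3/5*y**3 + 4/5*y**2*z - 1/15*y**2 - 16/15*y*z + 7/9*y - 59/45*z - 14/45 to the basis.

The other S-polynomials (S(f_2,h_3), S(f_1,h_4), S(f_2,h_4), S(h_3,h_4)) all reduce to 0 modulo the current basis, so we have a Gröbner basis.
Inter-reduce: drop elements whose leading term is divisible by another's, tail-reduce, and make monic.
Reduced Gröbner basis: {y**3 - 4/3*y**2*z + 1/9*y**2 + 16/9*y*z - 35/27*y + 59/27*z + 14/27, x*y - 2/3*x - 5/3, x*z + 3/5*y**2 - 4/5*y*z + 7/15*y + 8/15*z - 7/15}.
Label its elements g_1 = y**3 - 4/3*y**2*z + 1/9*y**2 + 16/9*y*z - 35/27*y + 59/27*z + 14/27, g_2 = x*y - 2/3*x - 5/3, g_3 = x*z + 3/5*y**2 - 4/5*y*z + 7/15*y + 8/15*z - 7/15.

Reduce p = -3*x*z**2 - 9/5*y**2*z + 12/5*y*z**2 - 7/5*y*z - 8/5*z**2 + 7/5*z modulo G:
  leading term x*z**2: subtract (-3*z)·g_3 from -3*x*z**2 - 9/5*y**2*z + 12/5*y*z**2 - 7/5*y*z - 8/5*z**2 + 7/5*z → 0
  normal form = 0.
Since the normal form is 0, p ∈ I.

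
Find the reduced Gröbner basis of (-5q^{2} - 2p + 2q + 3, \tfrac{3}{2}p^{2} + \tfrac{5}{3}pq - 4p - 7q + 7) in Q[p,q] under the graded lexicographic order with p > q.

G = {p^{2} + \tfrac{10}{9}pq - \tfrac{8}{3}p - \tfrac{14}{3}q + \tfrac{14}{3}, q^{2} + \tfrac{2}{5}p - \tfrac{2}{5}q - \tfrac{3}{5}}

f_1 = -5q^{2} - 2p + 2q + 3, LT = q^{2}.
f_2 = \tfrac{3}{2}p^{2} + \tfrac{5}{3}pq - 4p - 7q + 7, LT = p^{2}.

The S-polynomials (S(f_1,f_2)) all reduce to 0 modulo the current basis, so we have a Gröbner basis.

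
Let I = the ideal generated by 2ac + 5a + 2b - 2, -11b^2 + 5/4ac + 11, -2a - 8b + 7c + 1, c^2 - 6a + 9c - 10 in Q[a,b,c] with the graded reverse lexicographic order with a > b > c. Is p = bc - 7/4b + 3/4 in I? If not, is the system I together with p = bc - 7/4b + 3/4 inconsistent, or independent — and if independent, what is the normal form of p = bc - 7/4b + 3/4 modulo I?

bc - 7/4b + 3/4 lies in I (it reduces to 0).

First compute the reduced Gröbner basis of I by Buchberger's algorithm.
f_1 = 2ac + 5a + 2b - 2, LT = ac.
f_2 = -11b^2 + 5/4ac + 11, LT = b^2.
f_3 = -2a - 8b + 7c + 1, LT = a.
f_4 = c^2 - 6a + 9c - 10, LT = c^2.

S(f_1,f_3): lcm = ac. S = -4bc + 7/2c^2 + 5/2a + b + 1/2c - 1.
  leading term bc: no divisor's leading term divides it; move -4bc to the remainder.
  leading term c^2: subtract (7/2)·f_4 from 7/2c^2 + 5/2a + b + 1/2c - 1 → 47/2a + b - 31c + 34
  leading term a: subtract (-47/4)·f_3 from 47/2a + b - 31c + 34 → -93b + 205/4c + 183/4
  leading term b: no divisor's leading term divides it; move -93b to the remainder.
  leading term c: no divisor's leading term divides it; move 205/4c to the remainder.
  leading term 1: no divisor's leading term divides it; move 183/4 to the remainder.
  remainder -4bc - 93b + 205/4c + 183/4 ≠ 0; add h_5 = -4bc - 93b + 205/4c + 183/4 to the basis.

S(f_1,f_4): lcm = ac^2. S = 6a^2 - 13/2ac + bc + 10a - c.
  leading term a^2: subtract (-3a)·f_3 from 6a^2 - 13/2ac + bc + 10a - c → -24ab + 29/2ac + bc + 13a - c
  leading term ab: subtract (12b)·f_3 from -24ab + 29/2ac + bc + 13a - c → 96b^2 + 29/2ac - 83bc + 13a - 12b - c
  leading term b^2: subtract (-96/11)·f_2 from 96b^2 + 29/2ac - 83bc + 13a - 12b - c → 559/22ac - 83bc + 13a - 12b - c + 96
  leading term ac: subtract (559/44)·f_1 from 559/22ac - 83bc + 13a - 12b - c + 96 → -83bc - 2223/44a - 823/22b - c + 2671/22
  leading term bc: subtract (83/4)·h_5 from -83bc - 2223/44a - 823/22b - c + 2671/22 → -2223/44a + 83263/44b - 17031/16c - 145711/176
  leading term a: subtract (2223/88)·f_3 from -2223/44a + 83263/44b - 17031/16c - 145711/176 → 92155/44b - 218463/176c - 150157/176
  leading term b: no divisor's leading term divides it; move 92155/44b to the remainder.
  leading term c: no divisor's leading term divides it; move -218463/176c to the remainder.
  leading term 1: no divisor's leading term divides it; move -150157/176 to the remainder.
  remainder 92155/44b - 218463/176c - 150157/176 ≠ 0; add h_6 = 92155/44b - 218463/176c - 150157/176 to the basis.

S(f_2,h_5): lcm = b^2c. S = -5/44ac^2 - 93/4b^2 + 205/16bc + 183/16b - c.
  leading term ac^2: subtract (-5/88c)·f_1 from -5/44ac^2 - 93/4b^2 + 205/16bc + 183/16b - c → -93/4b^2 + 25/88ac + 2275/176bc + 183/16b - 49/44c
  leading term b^2: subtract (93/44)·f_2 from -93/4b^2 + 25/88ac + 2275/176bc + 183/16b - 49/44c → -415/176ac + 2275/176bc + 183/16b - 49/44c - 93/4
  leading term ac: subtract (-415/352)·f_1 from -415/176ac + 2275/176bc + 183/16b - 49/44c - 93/4 → 2275/176bc + 2075/352a + 607/44b - 49/44c - 4507/176
  leading term bc: subtract (-2275/704)·h_5 from 2275/176bc + 2075/352a + 607/44b - 49/44c - 4507/176 → 2075/352a - 201863/704b + 463239/2816c + 344213/2816
  leading term a: subtract (-2075/704)·f_3 from 2075/352a - 201863/704b + 463239/2816c + 344213/2816 → -218463/704b + 521339/2816c + 352513/2816
  leading term b: subtract (-31209/210640)·h_6 from -218463/704b + 521339/2816c + 352513/2816 → 5677021/4634080c - 5677021/4634080
  leading term c: no divisor's leading term divides it; move 5677021/4634080c to the remainder.
  leading term 1: no divisor's leading term divides it; move -5677021/4634080 to the remainder.
  remainder 5677021/4634080c - 5677021/4634080 ≠ 0; add h_7 = 5677021/4634080c - 5677021/4634080 to the basis.

The other S-polynomials (S(f_1,f_2), S(f_2,f_3), S(f_2,f_4), S(f_3,f_4), S(f_1,h_5), S(f_3,h_5), S(f_4,h_5), S(f_1,h_6), S(f_2,h_6), S(f_3,h_6), S(f_4,h_6), S(h_5,h_6), S(f_1,h_7), S(f_2,h_7), S(f_3,h_7), S(f_4,h_7), S(h_5,h_7), S(h_6,h_7)) all reduce to 0 modulo the current basis, so we have a Gröbner basis.
Inter-reduce: drop elements whose leading term is divisible by another's, tail-reduce, and make monic.
Reduced Gröbner basis: {a, b - 1, c - 1}.
Label its elements g_1 = a, g_2 = b - 1, g_3 = c - 1.

Reduce p = bc - 7/4b + 3/4 modulo G:
  leading term bc: subtract (c)·g_2 from bc - 7/4b + 3/4 → -7/4b + c + 3/4
  leading term b: subtract (-7/4)·g_2 from -7/4b + c + 3/4 → c - 1
  leading term c: subtract (1)·g_3 from c - 1 → 0
  normal form = 0.
Since the normal form is 0, p ∈ I.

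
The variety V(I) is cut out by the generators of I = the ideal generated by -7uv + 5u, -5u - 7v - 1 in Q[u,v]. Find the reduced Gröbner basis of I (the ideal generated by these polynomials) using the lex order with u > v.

G = {u + 7/5v + 1/5, v^2 - 4/7v - 5/49}

Buchberger's algorithm terminates because the ascending chain of leading-term ideals stabilizes.

f_1 = -7uv + 5u, LT = uv.
f_2 = -5u - 7v - 1, LT = u.

S(f_1,f_2): lcm = uv. S = -5/7u - 7/5v^2 - 1/5v.
  leading term u: subtract (1/7)·f_2 from -5/7u - 7/5v^2 - 1/5v → -7/5v^2 + 4/5v + 1/7
  leading term v^2: no divisor's leading term divides it; move -7/5v^2 to the remainder.
  leading term v: no divisor's leading term divides it; move 4/5v to the remainder.
  leading term 1: no divisor's leading term divides it; move 1/7 to the remainder.
  remainder -7/5v^2 + 4/5v + 1/7 ≠ 0; add g_3 = -7/5v^2 + 4/5v + 1/7 to the basis.

The other S-polynomials (S(f_1,g_3), S(f_2,g_3)) all reduce to 0 modulo the current basis, so we have a Gröbner basis.
Inter-reduce: drop elements whose leading term is divisible by another's, tail-reduce, and make monic.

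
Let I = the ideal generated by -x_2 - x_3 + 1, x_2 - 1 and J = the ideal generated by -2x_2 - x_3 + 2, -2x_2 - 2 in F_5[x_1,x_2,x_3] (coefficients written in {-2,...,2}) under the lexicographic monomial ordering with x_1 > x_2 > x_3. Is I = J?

Since reduced Gröbner bases are canonical representatives of ideals under a given ordering, it suffices to compute and compare them.
Buchberger on the first generating set:
f_1 = -x_2 - x_3 + 1, LT = x_2.
f_2 = x_2 - 1, LT = x_2.

S(f_1,f_2): lcm = x_2. S = x_3.
  reduce S modulo (f_1, f_2):
  remainder x_3 ≠ 0; add g_3 = x_3 to the basis.

The other S-polynomials (S(f_1,g_3), S(f_2,g_3)) all reduce to 0 modulo the current basis, so we have a Gröbner basis.
Inter-reduce: drop elements whose leading term is divisible by another's, tail-reduce, and make monic.
Reduced Gröbner basis: {x_2 - 1, x_3}.

Buchberger on the second generating set:
h_1 = -2x_2 - x_3 + 2, LT = x_2.
h_2 = -2x_2 - 2, LT = x_2.

S(h_1,h_2): lcm = x_2. S = -2x_3 - 2.
  reduce S modulo (h_1, h_2):
  remainder -2x_3 - 2 ≠ 0; add k_3 = -2x_3 - 2 to the basis.

The other S-polynomials (S(h_1,k_3), S(h_2,k_3)) all reduce to 0 modulo the current basis, so we have a Gröbner basis.
Inter-reduce: drop elements whose leading term is divisible by another's, tail-reduce, and make monic.
Reduced Gröbner basis: {x_2 + 1, x_3 + 1}.

Since the reduced bases disagree, the two ideals are not the same.
The choice of monomial ordering does not affect the verdict — as long as both bases are computed under the same ordering, their equality decides ideal equality.

No, the ideals differ.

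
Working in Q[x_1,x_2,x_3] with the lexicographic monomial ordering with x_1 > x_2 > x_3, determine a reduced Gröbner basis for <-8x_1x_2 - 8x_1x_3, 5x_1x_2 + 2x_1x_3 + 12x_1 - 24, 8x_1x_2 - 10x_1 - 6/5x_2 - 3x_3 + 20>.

f_1 = -8x_1x_2 - 8x_1x_3, LT = x_1x_2.
f_2 = 5x_1x_2 + 2x_1x_3 + 12x_1 - 24, LT = x_1x_2.
f_3 = 8x_1x_2 - 10x_1 - 6/5x_2 - 3x_3 + 20, LT = x_1x_2.

S(f_1,f_2): lcm = x_1x_2. S = 3/5x_1x_3 - 12/5x_1 + 24/5.
  reduce S modulo (f_1, f_2, f_3):
  remainder 3/5x_1x_3 - 12/5x_1 + 24/5 ≠ 0; add g_4 = 3/5x_1x_3 - 12/5x_1 + 24/5 to the basis.

S(f_1,f_3): lcm = x_1x_2. S = x_1x_3 + 5/4x_1 + 3/20x_2 + 3/8x_3 - 5/2.
  reduce S modulo (f_1, f_2, f_3, g_4):
  remainder 21/4x_1 + 3/20x_2 + 3/8x_3 - 21/2 ≠ 0; add g_5 = 21/4x_1 + 3/20x_2 + 3/8x_3 - 21/2 to the basis.

S(f_1,g_4): lcm = x_1x_2x_3. S = 4x_1x_2 + x_1x_3^2 - 8x_2.
  reduce S modulo (f_1, f_2, f_3, g_4, g_5):
  remainder -8x_2 - 8x_3 ≠ 0; add g_6 = -8x_2 - 8x_3 to the basis.

S(f_3,g_4): lcm = x_1x_2x_3. S = 4x_1x_2 - 5/4x_1x_3 - 3/20x_2x_3 - 8x_2 - 3/8x_3^2 + 5/2x_3.
  reduce S modulo (f_1, f_2, f_3, g_4, g_5, g_6):
  remainder -9/40x_3^2 + 57/5x_3 ≠ 0; add g_7 = -9/40x_3^2 + 57/5x_3 to the basis.

The other S-polynomials (S(f_2,f_3), S(f_2,g_4), S(f_1,g_5), S(f_2,g_5), S(f_3,g_5), S(g_4,g_5), S(f_1,g_6), S(f_2,g_6), S(f_3,g_6), S(g_4,g_6), S(g_5,g_6), S(f_1,g_7), S(f_2,g_7), S(f_3,g_7), S(g_4,g_7), S(g_5,g_7), S(g_6,g_7)) all reduce to 0 modulo the current basis, so we have a Gröbner basis.
Inter-reduce: drop elements whose leading term is divisible by another's, tail-reduce, and make monic.

G = {x_1 + 3/70x_3 - 2, x_2 + x_3, x_3^2 - 152/3x_3}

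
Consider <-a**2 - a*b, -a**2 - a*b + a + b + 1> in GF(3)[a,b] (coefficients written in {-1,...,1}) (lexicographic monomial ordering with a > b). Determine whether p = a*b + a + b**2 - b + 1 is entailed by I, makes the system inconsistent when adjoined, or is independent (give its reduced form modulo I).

a*b + a + b**2 - b + 1 lies in I (it reduces to 0).

First compute the reduced Gröbner basis of I by Buchberger's algorithm.
f_1 = -a**2 - a*b, LT = a**2.
f_2 = -a**2 - a*b + a + b + 1, LT = a**2.

S(f_1,f_2): lcm = a**2. S = a + b + 1.
  leading term a: no divisor's leading term divides it; move a to the remainder.
  leading term b: no divisor's leading term divides it; move b to the remainder.
  leading term 1: no divisor's leading term divides it; move 1 to the remainder.
  remainder a + b + 1 ≠ 0; add h_3 = a + b + 1 to the basis.

S(f_1,h_3): lcm = a**2. S = -a.
  leading term a: subtract (-1)·h_3 from -a → b + 1
  leading term b: no divisor's leading term divides it; move b to the remainder.
  leading term 1: no divisor's leading term divides it; move 1 to the remainder.
  remainder b + 1 ≠ 0; add h_4 = b + 1 to the basis.

The other S-polynomials (S(f_2,h_3), S(f_1,h_4), S(f_2,h_4), S(h_3,h_4)) all reduce to 0 modulo the current basis, so we have a Gröbner basis.
Inter-reduce: drop elements whose leading term is divisible by another's, tail-reduce, and make monic.
Reduced Gröbner basis: {a, b + 1}.
Label its elements g_1 = a, g_2 = b + 1.

Reduce p = a*b + a + b**2 - b + 1 modulo G:
  leading term a*b: subtract (b)·g_1 from a*b + a + b**2 - b + 1 → a + b**2 - b + 1
  leading term a: subtract (1)·g_1 from a + b**2 - b + 1 → b**2 - b + 1
  leading term b**2: subtract (b)·g_2 from b**2 - b + 1 → b + 1
  leading term b: subtract (1)·g_2 from b + 1 → 0
  normal form = 0.
Since the normal form is 0, p ∈ I.

The remainder on division by a Gröbner basis is unique — it is the normal form.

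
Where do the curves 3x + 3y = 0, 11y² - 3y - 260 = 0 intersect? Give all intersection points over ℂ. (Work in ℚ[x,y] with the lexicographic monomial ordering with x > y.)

Compute a lex Gröbner basis by Buchberger's algorithm.
f_1 = 3x + 3y, LT = x.
f_2 = 11y² - 3y - 260, LT = y².

The S-polynomials (S(f_1,f_2)) all reduce to 0 modulo the current basis, so we have a Gröbner basis.
Inter-reduce: drop elements whose leading term is divisible by another's, tail-reduce, and make monic.
Reduced Gröbner basis: {x + y, y² - 3/11y - 260/11}.

From the last basis element, y² - 3/11y - 260/11 = 0, so y takes values in {-52/11, 5}. Each choice, substituted upward through the basis, yields the corresponding point(s) of the solution set.
  y = -52/11: the earlier basis element becomes x - 52/11 = 0, giving x = 52/11 — point (52/11, -52/11).
  y = 5: the earlier basis element becomes x + 5 = 0, giving x = -5 — point (-5, 5).
A lex Gröbner basis triangularizes the system, enabling back-substitution.

{(52/11, -52/11), (-5, 5)}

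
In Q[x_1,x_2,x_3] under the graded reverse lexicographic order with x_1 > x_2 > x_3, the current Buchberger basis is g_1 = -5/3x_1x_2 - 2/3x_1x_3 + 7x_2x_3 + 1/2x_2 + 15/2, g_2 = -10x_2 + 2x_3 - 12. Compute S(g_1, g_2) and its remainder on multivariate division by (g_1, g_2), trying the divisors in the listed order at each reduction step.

lcm(LM(g_1), LM(g_2)) = x_1x_2.
S = (lcm/LT(g_1))·g_1 − (lcm/LT(g_2))·g_2 = 3/5x_1x_3 - 21/5x_2x_3 - 6/5x_1 - 3/10x_2 - 9/2.
Reduce S modulo (g_1, g_2) in that order:
  leading term x_1x_3: no divisor's leading term divides it; move 3/5x_1x_3 to the remainder.
  leading term x_2x_3: subtract (21/50x_3)·g_2 from -21/5x_2x_3 - 6/5x_1 - 3/10x_2 - 9/2 → -21/25x_3^2 - 6/5x_1 - 3/10x_2 + 126/25x_3 - 9/2
  leading term x_3^2: no divisor's leading term divides it; move -21/25x_3^2 to the remainder.
  leading term x_1: no divisor's leading term divides it; move -6/5x_1 to the remainder.
  leading term x_2: subtract (3/100)·g_2 from -3/10x_2 + 126/25x_3 - 9/2 → 249/50x_3 - 207/50
  leading term x_3: no divisor's leading term divides it; move 249/50x_3 to the remainder.
  leading term 1: no divisor's leading term divides it; move -207/50 to the remainder.
The remainder 3/5x_1x_3 - 21/25x_3^2 - 6/5x_1 + 249/50x_3 - 207/50 is nonzero, so it would be added as the next basis element.

S(g_1, g_2) = 3/5x_1x_3 - 21/5x_2x_3 - 6/5x_1 - 3/10x_2 - 9/2; remainder on division = 3/5x_1x_3 - 21/25x_3^2 - 6/5x_1 + 249/50x_3 - 207/50.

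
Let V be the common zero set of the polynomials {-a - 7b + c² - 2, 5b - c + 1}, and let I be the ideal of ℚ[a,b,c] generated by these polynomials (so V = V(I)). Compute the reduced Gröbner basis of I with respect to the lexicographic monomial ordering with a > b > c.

G = {a - c² + 7/5c + ⅗, b - ⅕c + ⅕}

f_1 = -a - 7b + c² - 2, LT = a.
f_2 = 5b - c + 1, LT = b.

The S-polynomials (S(f_1,f_2)) all reduce to 0 modulo the current basis, so we have a Gröbner basis.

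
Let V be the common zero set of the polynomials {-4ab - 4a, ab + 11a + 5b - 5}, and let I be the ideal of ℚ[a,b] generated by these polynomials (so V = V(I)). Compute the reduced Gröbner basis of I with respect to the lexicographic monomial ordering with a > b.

f_1 = -4ab - 4a, LT = ab.
f_2 = ab + 11a + 5b - 5, LT = ab.

S(f_1,f_2): lcm = ab. S = -10a - 5b + 5.
  leading term a: no divisor's leading term divides it; move -10a to the remainder.
  leading term b: no divisor's leading term divides it; move -5b to the remainder.
  leading term 1: no divisor's leading term divides it; move 5 to the remainder.
  remainder -10a - 5b + 5 ≠ 0; add g_3 = -10a - 5b + 5 to the basis.

S(f_1,g_3): lcm = ab. S = a - ½b² + ½b.
  leading term a: subtract (-1/10)·g_3 from a - ½b² + ½b → -½b² + ½
  leading term b²: no divisor's leading term divides it; move -½b² to the remainder.
  leading term 1: no divisor's leading term divides it; move ½ to the remainder.
  remainder -½b² + ½ ≠ 0; add g_4 = -½b² + ½ to the basis.

The other S-polynomials (S(f_2,g_3), S(f_1,g_4), S(f_2,g_4), S(g_3,g_4)) all reduce to 0 modulo the current basis, so we have a Gröbner basis.
Inter-reduce: drop elements whose leading term is divisible by another's, tail-reduce, and make monic.

G = {a + ½b - ½, b² - 1}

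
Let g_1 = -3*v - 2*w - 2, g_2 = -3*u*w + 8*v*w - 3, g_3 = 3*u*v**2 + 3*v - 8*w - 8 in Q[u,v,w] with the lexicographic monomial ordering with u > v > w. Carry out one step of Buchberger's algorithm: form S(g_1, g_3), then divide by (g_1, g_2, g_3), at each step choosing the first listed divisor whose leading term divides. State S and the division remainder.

lcm(LM(g_1), LM(g_3)) = u*v**2.
S = (lcm/LT(g_1))·g_1 − (lcm/LT(g_3))·g_3 = 2/3*u*v*w + 2/3*u*v - v + 8/3*w + 8/3.
Reduce S modulo (g_1, g_2, g_3) in that order:
  leading term u*v*w: subtract (-2/9*u*w)·g_1 from 2/3*u*v*w + 2/3*u*v - v + 8/3*w + 8/3 → 2/3*u*v - 4/9*u*w**2 - 4/9*u*w - v + 8/3*w + 8/3
  leading term u*v: subtract (-2/9*u)·g_1 from 2/3*u*v - 4/9*u*w**2 - 4/9*u*w - v + 8/3*w + 8/3 → -4/9*u*w**2 - 8/9*u*w - 4/9*u - v + 8/3*w + 8/3
  leading term u*w**2: subtract (4/27*w)·g_2 from -4/9*u*w**2 - 8/9*u*w - 4/9*u - v + 8/3*w + 8/3 → -8/9*u*w - 4/9*u - 32/27*v*w**2 - v + 28/9*w + 8/3
  leading term u*w: subtract (8/27)·g_2 from -8/9*u*w - 4/9*u - 32/27*v*w**2 - v + 28/9*w + 8/3 → -4/9*u - 32/27*v*w**2 - 64/27*v*w - v + 28/9*w + 32/9
  leading term u: no divisor's leading term divides it; move -4/9*u to the remainder.
  leading term v*w**2: subtract (32/81*w**2)·g_1 from -32/27*v*w**2 - 64/27*v*w - v + 28/9*w + 32/9 → -64/27*v*w - v + 64/81*w**3 + 64/81*w**2 + 28/9*w + 32/9
  leading term v*w: subtract (64/81*w)·g_1 from -64/27*v*w - v + 64/81*w**3 + 64/81*w**2 + 28/9*w + 32/9 → -v + 64/81*w**3 + 64/27*w**2 + 380/81*w + 32/9
  leading term v: subtract (1/3)·g_1 from -v + 64/81*w**3 + 64/27*w**2 + 380/81*w + 32/9 → 64/81*w**3 + 64/27*w**2 + 434/81*w + 38/9
  leading term w**3: no divisor's leading term divides it; move 64/81*w**3 to the remainder.
  leading term w**2: no divisor's leading term divides it; move 64/27*w**2 to the remainder.
  leading term w: no divisor's leading term divides it; move 434/81*w to the remainder.
  leading term 1: no divisor's leading term divides it; move 38/9 to the remainder.
The remainder -4/9*u + 64/81*w**3 + 64/27*w**2 + 434/81*w + 38/9 is nonzero, so it would be added as the next basis element.

S(g_1, g_3) = 2/3*u*v*w + 2/3*u*v - v + 8/3*w + 8/3; remainder on division = -4/9*u + 64/81*w**3 + 64/27*w**2 + 434/81*w + 38/9.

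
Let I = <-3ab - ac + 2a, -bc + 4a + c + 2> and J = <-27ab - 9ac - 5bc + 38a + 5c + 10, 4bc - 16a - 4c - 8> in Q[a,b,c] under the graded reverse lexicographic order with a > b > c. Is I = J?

Yes, the ideals are equal.

Two ideals are equal iff their reduced Gröbner bases coincide (the reduced basis is unique for a fixed ordering).
Buchberger on the first generating set:
f_1 = -3ab - ac + 2a, LT = ab.
f_2 = -bc + 4a + c + 2, LT = bc.

S(f_1,f_2): lcm = abc. S = 1/3ac^2 + 4a^2 + 1/3ac + 2a.
  reduce S modulo (f_1, f_2):
  remainder 1/3ac^2 + 4a^2 + 1/3ac + 2a ≠ 0; add g_3 = 1/3ac^2 + 4a^2 + 1/3ac + 2a to the basis.

The other S-polynomials (S(f_1,g_3), S(f_2,g_3)) all reduce to 0 modulo the current basis, so we have a Gröbner basis.
Inter-reduce: drop elements whose leading term is divisible by another's, tail-reduce, and make monic.
Reduced Gröbner basis: {ac^2 + 12a^2 + ac + 6a, ab + 1/3ac - 2/3a, bc - 4a - c - 2}.

Buchberger on the second generating set:
h_1 = -27ab - 9ac - 5bc + 38a + 5c + 10, LT = ab.
h_2 = 4bc - 16a - 4c - 8, LT = bc.

S(h_1,h_2): lcm = abc. S = 1/3ac^2 + 5/27bc^2 + 4a^2 - 11/27ac - 5/27c^2 + 2a - 10/27c.
  reduce S modulo (h_1, h_2):
  remainder 1/3ac^2 + 4a^2 + 1/3ac + 2a ≠ 0; add k_3 = 1/3ac^2 + 4a^2 + 1/3ac + 2a to the basis.

The other S-polynomials (S(h_1,k_3), S(h_2,k_3)) all reduce to 0 modulo the current basis, so we have a Gröbner basis.
Inter-reduce: drop elements whose leading term is divisible by another's, tail-reduce, and make monic.
Reduced Gröbner basis: {ac^2 + 12a^2 + ac + 6a, ab + 1/3ac - 2/3a, bc - 4a - c - 2}.

These coincide, so the ideals are equal.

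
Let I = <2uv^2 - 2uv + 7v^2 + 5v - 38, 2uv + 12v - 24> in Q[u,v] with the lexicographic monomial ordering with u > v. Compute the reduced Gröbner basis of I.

G = {u + 30/31v - 60/31, v^2 - 41/5v + 62/5}

f_1 = 2uv^2 - 2uv + 7v^2 + 5v - 38, LT = uv^2.
f_2 = 2uv + 12v - 24, LT = uv.

S(f_1,f_2): lcm = uv^2. S = -uv - 5/2v^2 + 29/2v - 19.
  reduce S modulo (f_1, f_2):
  remainder -5/2v^2 + 41/2v - 31 ≠ 0; add g_3 = -5/2v^2 + 41/2v - 31 to the basis.

S(f_1,g_3): lcm = uv^2. S = 36/5uv - 62/5u + 7/2v^2 + 5/2v - 19.
  reduce S modulo (f_1, f_2, g_3):
  remainder -62/5u - 12v + 24 ≠ 0; add g_4 = -62/5u - 12v + 24 to the basis.

The other S-polynomials (S(f_2,g_3), S(f_1,g_4), S(f_2,g_4), S(g_3,g_4)) all reduce to 0 modulo the current basis, so we have a Gröbner basis.
Inter-reduce: drop elements whose leading term is divisible by another's, tail-reduce, and make monic.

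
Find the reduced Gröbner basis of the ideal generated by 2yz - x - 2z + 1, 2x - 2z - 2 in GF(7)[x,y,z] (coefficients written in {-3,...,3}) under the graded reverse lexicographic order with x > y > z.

f_1 = 2yz - x - 2z + 1, LT = yz.
f_2 = 2x - 2z - 2, LT = x.

The S-polynomials (S(f_1,f_2)) all reduce to 0 modulo the current basis, so we have a Gröbner basis.

G = {yz + 2z, x - z - 1}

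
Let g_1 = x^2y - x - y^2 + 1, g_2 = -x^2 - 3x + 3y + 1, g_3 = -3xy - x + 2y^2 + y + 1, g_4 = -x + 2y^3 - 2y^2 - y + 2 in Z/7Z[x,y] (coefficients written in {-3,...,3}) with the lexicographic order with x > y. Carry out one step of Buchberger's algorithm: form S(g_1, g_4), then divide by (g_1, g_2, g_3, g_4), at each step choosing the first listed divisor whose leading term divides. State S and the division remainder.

lcm(LM(g_1), LM(g_4)) = x^2y.
S = (lcm/LT(g_1))·g_1 − (lcm/LT(g_4))·g_4 = 2xy^4 - 2xy^3 - xy^2 + 2xy - x - y^2 + 1.
Reduce S modulo (g_1, g_2, g_3, g_4) in that order:
  leading term xy^4: subtract (-3y^3)·g_3 from 2xy^4 - 2xy^3 - xy^2 + 2xy - x - y^2 + 1 → 2xy^3 - xy^2 + 2xy - x - y^5 + 3y^4 + 3y^3 - y^2 + 1
  leading term xy^3: subtract (-3y^2)·g_3 from 2xy^3 - xy^2 + 2xy - x - y^5 + 3y^4 + 3y^3 - y^2 + 1 → 3xy^2 + 2xy - x - y^5 + 2y^4 - y^3 + 2y^2 + 1
  leading term xy^2: subtract (-y)·g_3 from 3xy^2 + 2xy - x - y^5 + 2y^4 - y^3 + 2y^2 + 1 → xy - x - y^5 + 2y^4 + y^3 + 3y^2 + y + 1
  leading term xy: subtract (2)·g_3 from xy - x - y^5 + 2y^4 + y^3 + 3y^2 + y + 1 → x - y^5 + 2y^4 + y^3 - y^2 - y - 1
  leading term x: subtract (-1)·g_4 from x - y^5 + 2y^4 + y^3 - y^2 - y - 1 → -y^5 + 2y^4 + 3y^3 - 3y^2 - 2y + 1
  leading term y^5: no divisor's leading term divides it; move -y^5 to the remainder.
  leading term y^4: no divisor's leading term divides it; move 2y^4 to the remainder.
  leading term y^3: no divisor's leading term divides it; move 3y^3 to the remainder.
  leading term y^2: no divisor's leading term divides it; move -3y^2 to the remainder.
  leading term y: no divisor's leading term divides it; move -2y to the remainder.
  leading term 1: no divisor's leading term divides it; move 1 to the remainder.
The remainder -y^5 + 2y^4 + 3y^3 - 3y^2 - 2y + 1 is nonzero, so it would be added as the next basis element.

S(g_1, g_4) = 2xy^4 - 2xy^3 - xy^2 + 2xy - x - y^2 + 1; remainder on division = -y^5 + 2y^4 + 3y^3 - 3y^2 - 2y + 1.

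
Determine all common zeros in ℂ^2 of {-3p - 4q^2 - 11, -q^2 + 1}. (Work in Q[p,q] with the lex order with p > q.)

{(-5, -1), (-5, 1)}

Compute a lex Gröbner basis by Buchberger's algorithm.
f_1 = -3p - 4q^2 - 11, LT = p.
f_2 = -q^2 + 1, LT = q^2.

S(f_1,f_2): leading monomials are coprime, so the S-polynomial reduces to 0 (Buchberger's first criterion).
Every S-polynomial of the final basis reduces to 0, so we have a Gröbner basis.
Inter-reduce: drop elements whose leading term is divisible by another's, tail-reduce, and make monic.
Reduced Gröbner basis: {p + 5, q^2 - 1}.

The lex basis is triangular: the last element involves only q. Solving q^2 - 1 = 0 gives q ∈ {-1, 1}; substituting each value into the earlier elements determines the remaining variables.
  q = -1: the earlier basis element becomes p + 5 = 0, giving p = -5 — point (-5, -1).
  q = 1: the earlier basis element becomes p + 5 = 0, giving p = -5 — point (-5, 1).
Each listed point satisfies every original equation (direct substitution).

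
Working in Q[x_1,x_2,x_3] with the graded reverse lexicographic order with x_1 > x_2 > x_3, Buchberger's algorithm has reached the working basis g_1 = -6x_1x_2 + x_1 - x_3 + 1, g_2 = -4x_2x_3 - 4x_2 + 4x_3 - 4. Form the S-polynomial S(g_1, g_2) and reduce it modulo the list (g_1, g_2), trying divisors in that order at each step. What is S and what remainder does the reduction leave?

S(g_1, g_2) = -x_1x_2 + 5/6x_1x_3 + 1/6x_3^2 - x_1 - 1/6x_3; remainder on division = 5/6x_1x_3 + 1/6x_3^2 - 7/6x_1 - 1/6.

lcm(LM(g_1), LM(g_2)) = x_1x_2x_3.
S = (lcm/LT(g_1))·g_1 − (lcm/LT(g_2))·g_2 = -x_1x_2 + 5/6x_1x_3 + 1/6x_3^2 - x_1 - 1/6x_3.
Reduce S modulo (g_1, g_2) in that order:
  leading term x_1x_2: subtract (1/6)·g_1 from -x_1x_2 + 5/6x_1x_3 + 1/6x_3^2 - x_1 - 1/6x_3 → 5/6x_1x_3 + 1/6x_3^2 - 7/6x_1 - 1/6
  leading term x_1x_3: no divisor's leading term divides it; move 5/6x_1x_3 to the remainder.
  leading term x_3^2: no divisor's leading term divides it; move 1/6x_3^2 to the remainder.
  leading term x_1: no divisor's leading term divides it; move -7/6x_1 to the remainder.
  leading term 1: no divisor's leading term divides it; move -1/6 to the remainder.
The remainder 5/6x_1x_3 + 1/6x_3^2 - 7/6x_1 - 1/6 is nonzero, so it would be added as the next basis element.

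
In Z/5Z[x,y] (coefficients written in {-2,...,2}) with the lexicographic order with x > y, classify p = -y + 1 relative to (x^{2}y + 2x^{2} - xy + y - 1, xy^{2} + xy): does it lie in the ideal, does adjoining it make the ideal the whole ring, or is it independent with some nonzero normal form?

-y + 1 is independent of I; its normal form modulo I is -y + 1.

First compute the reduced Gröbner basis of I by Buchberger's algorithm.
f_1 = x^{2}y + 2x^{2} - xy + y - 1, LT = x^{2}y.
f_2 = xy^{2} + xy, LT = xy^{2}.

S(f_1,f_2): lcm = x^{2}y^{2}. S = x^{2}y - xy^{2} + y^{2} - y.
  reduce S modulo (f_1, f_2):
  remainder -2x^{2} + 2xy + y^{2} - 2y + 1 ≠ 0; add h_3 = -2x^{2} + 2xy + y^{2} - 2y + 1 to the basis.

S(f_1,h_3): lcm = x^{2}y. S = 2x^{2} + xy^{2} - xy - 2y^{3} - y^{2} - y - 1.
  reduce S modulo (f_1, f_2, h_3):
  remainder -2y^{3} + 2y ≠ 0; add h_4 = -2y^{3} + 2y to the basis.

The other S-polynomials (S(f_2,h_3), S(f_1,h_4), S(f_2,h_4), S(h_3,h_4)) all reduce to 0 modulo the current basis, so we have a Gröbner basis.
Inter-reduce: drop elements whose leading term is divisible by another's, tail-reduce, and make monic.
Reduced Gröbner basis: {x^{2} - xy + 2y^{2} + y + 2, xy^{2} + xy, y^{3} - y}.
Label its elements g_1 = x^{2} - xy + 2y^{2} + y + 2, g_2 = xy^{2} + xy, g_3 = y^{3} - y.

Reduce p = -y + 1 modulo G:
  leading term y: no divisor's leading term divides it; move -y to the remainder.
  leading term 1: no divisor's leading term divides it; move 1 to the remainder.
  normal form = -y + 1.
The normal form is nonzero, so p ∉ I. Since p minus its normal form lies in I, I + (p) = I + (r) where r = -y + 1; decide whether this ideal is the whole ring.
Run Buchberger on G together with r (pairs among the g_i already reduce to 0 since G is a Gröbner basis):
g_1 = x^{2} - xy + 2y^{2} + y + 2, LT = x^{2}.
g_2 = xy^{2} + xy, LT = xy^{2}.
g_3 = y^{3} - y, LT = y^{3}.
r = -y + 1, LT = y.

S(g_2,r): lcm = xy^{2}. S = 2xy.
  reduce S modulo (g_1, g_2, g_3, r):
  remainder 2x ≠ 0; add m_5 = 2x to the basis.

The other S-polynomials (S(g_1,g_2), S(g_1,g_3), S(g_1,r), S(g_2,g_3), S(g_3,r), S(g_1,m_5), S(g_2,m_5), S(g_3,m_5), S(r,m_5)) all reduce to 0 modulo the current basis, so we have a Gröbner basis.
Inter-reduce: drop elements whose leading term is divisible by another's, tail-reduce, and make monic.
Reduced Gröbner basis: {x, y - 1}.
The reduced Gröbner basis of I + (p) is {x, y - 1} ≠ {1}, a proper ideal, so the enlarged system stays consistent: p is independent of I, with normal form -y + 1.

Ideal membership is decidable via reduction modulo a Gröbner basis.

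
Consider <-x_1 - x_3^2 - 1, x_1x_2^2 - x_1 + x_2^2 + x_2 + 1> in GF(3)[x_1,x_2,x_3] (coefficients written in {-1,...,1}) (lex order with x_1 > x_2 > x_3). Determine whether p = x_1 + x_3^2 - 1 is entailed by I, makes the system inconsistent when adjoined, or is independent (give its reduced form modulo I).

First compute the reduced Gröbner basis of I by Buchberger's algorithm.
f_1 = -x_1 - x_3^2 - 1, LT = x_1.
f_2 = x_1x_2^2 - x_1 + x_2^2 + x_2 + 1, LT = x_1x_2^2.

S(f_1,f_2): lcm = x_1x_2^2. S = x_1 + x_2^2x_3^2 - x_2 - 1.
  leading term x_1: subtract (-1)·f_1 from x_1 + x_2^2x_3^2 - x_2 - 1 → x_2^2x_3^2 - x_2 - x_3^2 + 1
  leading term x_2^2x_3^2: no divisor's leading term divides it; move x_2^2x_3^2 to the remainder.
  leading term x_2: no divisor's leading term divides it; move -x_2 to the remainder.
  leading term x_3^2: no divisor's leading term divides it; move -x_3^2 to the remainder.
  leading term 1: no divisor's leading term divides it; move 1 to the remainder.
  remainder x_2^2x_3^2 - x_2 - x_3^2 + 1 ≠ 0; add h_3 = x_2^2x_3^2 - x_2 - x_3^2 + 1 to the basis.

The other S-polynomials (S(f_1,h_3), S(f_2,h_3)) all reduce to 0 modulo the current basis, so we have a Gröbner basis.
Inter-reduce: drop elements whose leading term is divisible by another's, tail-reduce, and make monic.
Reduced Gröbner basis: {x_1 + x_3^2 + 1, x_2^2x_3^2 - x_2 - x_3^2 + 1}.
Label its elements g_1 = x_1 + x_3^2 + 1, g_2 = x_2^2x_3^2 - x_2 - x_3^2 + 1.

Reduce p = x_1 + x_3^2 - 1 modulo G:
  leading term x_1: subtract (1)·g_1 from x_1 + x_3^2 - 1 → 1
  leading term 1: no divisor's leading term divides it; move 1 to the remainder.
  normal form = 1.
The normal form is nonzero, so p ∉ I. Since p minus its normal form lies in I, I + (p) = I + (r) where r = 1; decide whether this ideal is the whole ring.
Here r = 1 is a nonzero constant, hence a unit: 1 ∈ I + (p), the Gröbner basis of I + (p) is {1}, and the enlarged system has no common solution — adjoining p is inconsistent.

Adjoining x_1 + x_3^2 - 1 makes the ideal the whole ring: the system is inconsistent.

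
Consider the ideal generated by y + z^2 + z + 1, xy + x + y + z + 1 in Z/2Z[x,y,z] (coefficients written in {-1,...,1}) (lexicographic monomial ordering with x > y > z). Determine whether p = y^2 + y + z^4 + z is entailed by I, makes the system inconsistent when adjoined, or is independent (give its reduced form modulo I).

y^2 + y + z^4 + z lies in I (it reduces to 0).

First compute the reduced Gröbner basis of I by Buchberger's algorithm.
f_1 = y + z^2 + z + 1, LT = y.
f_2 = xy + x + y + z + 1, LT = xy.

S(f_1,f_2): lcm = xy. S = xz^2 + xz + y + z + 1.
  reduce S modulo (f_1, f_2):
  remainder xz^2 + xz + z^2 ≠ 0; add h_3 = xz^2 + xz + z^2 to the basis.

The other S-polynomials (S(f_1,h_3), S(f_2,h_3)) all reduce to 0 modulo the current basis, so we have a Gröbner basis.
Inter-reduce: drop elements whose leading term is divisible by another's, tail-reduce, and make monic.
Reduced Gröbner basis: {xz^2 + xz + z^2, y + z^2 + z + 1}.
Label its elements g_1 = xz^2 + xz + z^2, g_2 = y + z^2 + z + 1.

Reduce p = y^2 + y + z^4 + z modulo G:
  leading term y^2: subtract (y)·g_2 from y^2 + y + z^4 + z → yz^2 + yz + z^4 + z
  leading term yz^2: subtract (z^2)·g_2 from yz^2 + yz + z^4 + z → yz + z^3 + z^2 + z
  leading term yz: subtract (z)·g_2 from yz + z^3 + z^2 + z → 0
  normal form = 0.
Since the normal form is 0, p ∈ I.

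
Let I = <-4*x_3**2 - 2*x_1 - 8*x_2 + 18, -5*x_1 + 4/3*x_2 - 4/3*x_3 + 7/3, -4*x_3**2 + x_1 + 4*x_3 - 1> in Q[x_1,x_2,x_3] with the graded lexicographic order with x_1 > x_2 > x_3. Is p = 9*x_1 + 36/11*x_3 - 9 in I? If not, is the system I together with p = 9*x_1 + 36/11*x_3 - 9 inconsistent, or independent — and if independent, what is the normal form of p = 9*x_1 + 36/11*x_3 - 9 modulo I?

First compute the reduced Gröbner basis of I by Buchberger's algorithm.
f_1 = -4*x_3**2 - 2*x_1 - 8*x_2 + 18, LT = x_3**2.
f_2 = -5*x_1 + 4/3*x_2 - 4/3*x_3 + 7/3, LT = x_1.
f_3 = -4*x_3**2 + x_1 + 4*x_3 - 1, LT = x_3**2.

S(f_1,f_3): lcm = x_3**2. S = 3/4*x_1 + 2*x_2 + x_3 - 19/4.
  leading term x_1: subtract (-3/20)·f_2 from 3/4*x_1 + 2*x_2 + x_3 - 19/4 → 11/5*x_2 + 4/5*x_3 - 22/5
  leading term x_2: no divisor's leading term divides it; move 11/5*x_2 to the remainder.
  leading term x_3: no divisor's leading term divides it; move 4/5*x_3 to the remainder.
  leading term 1: no divisor's leading term divides it; move -22/5 to the remainder.
  remainder 11/5*x_2 + 4/5*x_3 - 22/5 ≠ 0; add h_4 = 11/5*x_2 + 4/5*x_3 - 22/5 to the basis.

The other S-polynomials (S(f_1,f_2), S(f_2,f_3), S(f_1,h_4), S(f_2,h_4), S(f_3,h_4)) all reduce to 0 modulo the current basis, so we have a Gröbner basis.
Inter-reduce: drop elements whose leading term is divisible by another's, tail-reduce, and make monic.
Reduced Gröbner basis: {x_3**2 - 10/11*x_3, x_1 + 4/11*x_3 - 1, x_2 + 4/11*x_3 - 2}.
Label its elements g_1 = x_3**2 - 10/11*x_3, g_2 = x_1 + 4/11*x_3 - 1, g_3 = x_2 + 4/11*x_3 - 2.

Reduce p = 9*x_1 + 36/11*x_3 - 9 modulo G:
  leading term x_1: subtract (9)·g_2 from 9*x_1 + 36/11*x_3 - 9 → 0
  normal form = 0.
Since the normal form is 0, p ∈ I.

9*x_1 + 36/11*x_3 - 9 lies in I (it reduces to 0).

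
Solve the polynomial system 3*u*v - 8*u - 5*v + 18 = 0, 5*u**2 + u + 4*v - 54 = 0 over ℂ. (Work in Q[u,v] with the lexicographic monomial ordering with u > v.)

Compute a lex Gröbner basis by Buchberger's algorithm.
f_1 = 3*u*v - 8*u - 5*v + 18, LT = u*v.
f_2 = 5*u**2 + u + 4*v - 54, LT = u**2.

S(f_1,f_2): lcm = u**2*v. S = -8/3*u**2 - 28/15*u*v + 6*u - 4/5*v**2 + 54/5*v.
  leading term u**2: subtract (-8/15)·f_2 from -8/3*u**2 - 28/15*u*v + 6*u - 4/5*v**2 + 54/5*v → -28/15*u*v + 98/15*u - 4/5*v**2 + 194/15*v - 144/5
  leading term u*v: subtract (-28/45)·f_1 from -28/15*u*v + 98/15*u - 4/5*v**2 + 194/15*v - 144/5 → 14/9*u - 4/5*v**2 + 442/45*v - 88/5
  leading term u: no divisor's leading term divides it; move 14/9*u to the remainder.
  leading term v**2: no divisor's leading term divides it; move -4/5*v**2 to the remainder.
  leading term v: no divisor's leading term divides it; move 442/45*v to the remainder.
  leading term 1: no divisor's leading term divides it; move -88/5 to the remainder.
  remainder 14/9*u - 4/5*v**2 + 442/45*v - 88/5 ≠ 0; add h_3 = 14/9*u - 4/5*v**2 + 442/45*v - 88/5 to the basis.

S(f_1,h_3): lcm = u*v. S = -8/3*u + 18/35*v**3 - 221/35*v**2 + 1013/105*v + 6.
  leading term u: subtract (-12/7)·h_3 from -8/3*u + 18/35*v**3 - 221/35*v**2 + 1013/105*v + 6 → 18/35*v**3 - 269/35*v**2 + 927/35*v - 846/35
  leading term v**3: no divisor's leading term divides it; move 18/35*v**3 to the remainder.
  leading term v**2: no divisor's leading term divides it; move -269/35*v**2 to the remainder.
  leading term v: no divisor's leading term divides it; move 927/35*v to the remainder.
  leading term 1: no divisor's leading term divides it; move -846/35 to the remainder.
  remainder 18/35*v**3 - 269/35*v**2 + 927/35*v - 846/35 ≠ 0; add h_4 = 18/35*v**3 - 269/35*v**2 + 927/35*v - 846/35 to the basis.

S(f_2,h_3): lcm = u**2. S = 18/35*u*v**2 - 221/35*u*v + 403/35*u + 4/5*v - 54/5.
  leading term u*v**2: subtract (6/35*v)·f_1 from 18/35*u*v**2 - 221/35*u*v + 403/35*u + 4/5*v - 54/5 → -173/35*u*v + 403/35*u + 6/7*v**2 - 16/7*v - 54/5
  leading term u*v: subtract (-173/105)·f_1 from -173/35*u*v + 403/35*u + 6/7*v**2 - 16/7*v - 54/5 → -5/3*u + 6/7*v**2 - 221/21*v + 132/7
  leading term u: subtract (-15/14)·h_3 from -5/3*u + 6/7*v**2 - 221/21*v + 132/7 → 0
  remainder 0.

S(f_1,h_4): lcm = u*v**3. S = 221/18*u*v**2 - 103/2*u*v + 47*u - 5/3*v**3 + 6*v**2.
  leading term u*v**2: subtract (221/54*v)·f_1 from 221/18*u*v**2 - 103/2*u*v + 47*u - 5/3*v**3 + 6*v**2 → -1013/54*u*v + 47*u - 5/3*v**3 + 1429/54*v**2 - 221/3*v
  leading term u*v: subtract (-1013/162)·f_1 from -1013/54*u*v + 47*u - 5/3*v**3 + 1429/54*v**2 - 221/3*v → -245/81*u - 5/3*v**3 + 1429/54*v**2 - 16999/162*v + 1013/9
  leading term u: subtract (-35/18)·h_3 from -245/81*u - 5/3*v**3 + 1429/54*v**2 - 16999/162*v + 1013/9 → -5/3*v**3 + 1345/54*v**2 - 515/6*v + 235/3
  leading term v**3: subtract (-175/54)·h_4 from -5/3*v**3 + 1345/54*v**2 - 515/6*v + 235/3 → 0
  remainder 0.

S(f_2,h_4): leading monomials are coprime, so the S-polynomial reduces to 0 (Buchberger's first criterion).
S(h_3,h_4): leading monomials are coprime, so the S-polynomial reduces to 0 (Buchberger's first criterion).
Every S-polynomial of the final basis reduces to 0, so we have a Gröbner basis.
Inter-reduce: drop elements whose leading term is divisible by another's, tail-reduce, and make monic.
Reduced Gröbner basis: {u - 18/35*v**2 + 221/35*v - 396/35, v**3 - 269/18*v**2 + 103/2*v - 47}.

Since the basis is lex-ordered, v**3 - 269/18*v**2 + 103/2*v - 47 is univariate in v. Its roots are {3/2, 3, 94/9}. Back-substituting each root into the other basis elements fixes the other coordinates.
  v = 3/2: the earlier basis element becomes u - 3 = 0, giving u = 3 — point (3, 3/2).
  v = 3: the earlier basis element becomes u + 3 = 0, giving u = -3 — point (-3, 3).
  v = 94/9: the earlier basis element becomes u - 22/15 = 0, giving u = 22/15 — point (22/15, 94/9).

{(3, 3/2), (-3, 3), (22/15, 94/9)}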